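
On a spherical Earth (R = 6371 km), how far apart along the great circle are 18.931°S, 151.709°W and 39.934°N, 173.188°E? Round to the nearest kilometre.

7489 km

Δλ = 173.188 − -151.709 = 324.897°; wrapped into (−180°, 180°]: -35.103°.
Δφ = 39.934 − -18.931 = 58.865°.
a = sin²(Δφ/2) + cos φ₁ · cos φ₂ · sin²(Δλ/2) = 0.307432.
c = 2·atan2(√a, √(1−a)) = 1.17544 rad → d = 6371·c ≈ 7488.73 km.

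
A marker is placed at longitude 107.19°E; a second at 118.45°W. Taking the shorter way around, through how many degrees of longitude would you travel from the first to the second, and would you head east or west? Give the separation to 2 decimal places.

Raw difference: -118.45 − 107.19 = -225.64°.
Normalise into (−180°, 180°]: -225.64° + 360° = 134.36°.
Positive ⇒ the second point lies to the east; separation 134.36°.

134.36° east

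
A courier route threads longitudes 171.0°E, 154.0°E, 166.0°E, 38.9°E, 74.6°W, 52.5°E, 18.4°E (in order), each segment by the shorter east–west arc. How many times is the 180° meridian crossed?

0

Leg 1: +171.0° → +154.0°, shortest Δλ = -17.0° (west) — does not cross 180°.
Leg 2: +154.0° → +166.0°, shortest Δλ = 12.0° (east) — does not cross 180°.
Leg 3: +166.0° → +38.9°, shortest Δλ = -127.1° (west) — does not cross 180°.
Leg 4: +38.9° → -74.6°, shortest Δλ = -113.5° (west) — does not cross 180°.
Leg 5: -74.6° → +52.5°, shortest Δλ = 127.1° (east) — does not cross 180°.
Leg 6: +52.5° → +18.4°, shortest Δλ = -34.1° (west) — does not cross 180°.
Total crossings: 0.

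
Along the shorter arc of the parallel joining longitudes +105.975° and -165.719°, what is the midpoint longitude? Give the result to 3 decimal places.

Signed shortest Δλ from +105.975° to -165.719° is +88.306°.
Midpoint longitude = +105.975° + (+88.306°)/2 = +105.975° + 44.153° = +150.128°.
(The naïve average (+105.975 + -165.719)/2 = -29.872° is on the wrong side of the globe.)

+150.128°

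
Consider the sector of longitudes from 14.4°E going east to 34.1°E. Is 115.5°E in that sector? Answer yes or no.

Band width going east from +14.4° to +34.1°: ((34.1 − 14.4) mod 360) = 19.7°.
Offset of +115.5° east of the west edge: ((115.5 − 14.4) mod 360) = 101.1°.
101.1° > 19.7° ⇒ outside.

No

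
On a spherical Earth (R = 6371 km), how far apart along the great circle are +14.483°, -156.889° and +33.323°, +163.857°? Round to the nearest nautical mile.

2413 nmi

Δλ = 163.857 − -156.889 = 320.746°; wrapped into (−180°, 180°]: -39.254°.
Δφ = 33.323 − 14.483 = 18.840°.
a = sin²(Δφ/2) + cos φ₁ · cos φ₂ · sin²(Δλ/2) = 0.118068.
c = 2·atan2(√a, √(1−a)) = 0.70152 rad → d = 6371·c ≈ 4469.36 km ≈ 2413.26 nmi.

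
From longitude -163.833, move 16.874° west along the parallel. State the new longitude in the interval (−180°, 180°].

+179.293°

Start at -163.833°; shift −16.874° → -180.707°.
-180.707° lies outside (−180°, 180°]; add 360° → +179.293°.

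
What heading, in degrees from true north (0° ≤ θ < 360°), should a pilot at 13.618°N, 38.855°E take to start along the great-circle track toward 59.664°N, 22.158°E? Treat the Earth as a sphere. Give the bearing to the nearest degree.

Δλ = 22.158 − 38.855 = -16.697°.
θ = atan2( sin Δλ · cos φ₂ , cos φ₁ · sin φ₂ − sin φ₁ · cos φ₂ · cos Δλ )
  = atan2(-0.14511, 0.72491) = -11.320° → normalised to [0°, 360°): 348.680°.

349°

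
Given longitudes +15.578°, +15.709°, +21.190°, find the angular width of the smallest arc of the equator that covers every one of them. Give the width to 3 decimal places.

5.612°

Sort the longitudes: +15.578°, +15.709°, +21.190°.
Eastward gaps between consecutive values (wrapping around): 0.131°, 5.481°, 354.388°.
Largest gap = 354.388° ⇒ minimal covering band is its complement: 360° − 354.388° = 5.612°.
Band runs from +15.578° eastward to +21.190°.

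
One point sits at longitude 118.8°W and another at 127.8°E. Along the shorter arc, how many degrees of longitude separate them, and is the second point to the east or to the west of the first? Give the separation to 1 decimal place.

Raw difference: 127.8 − -118.8 = 246.6°.
Normalise into (−180°, 180°]: 246.6° − 360° = -113.4°.
Negative ⇒ the second point lies to the west; separation 113.4°.

113.4° west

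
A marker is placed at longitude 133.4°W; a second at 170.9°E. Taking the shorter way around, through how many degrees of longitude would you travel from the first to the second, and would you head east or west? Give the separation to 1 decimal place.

Raw difference: 170.9 − -133.4 = 304.3°.
Normalise into (−180°, 180°]: 304.3° − 360° = -55.7°.
Negative ⇒ the second point lies to the west; separation 55.7°.

55.7° west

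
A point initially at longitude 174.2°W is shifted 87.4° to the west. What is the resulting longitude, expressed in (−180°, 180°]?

Start at -174.2°; shift −87.4° → -261.6°.
-261.6° lies outside (−180°, 180°]; add 360° → +98.4°.

98.4°E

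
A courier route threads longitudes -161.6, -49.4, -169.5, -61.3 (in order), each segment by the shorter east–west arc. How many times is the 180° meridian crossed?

Leg 1: -161.6° → -49.4°, shortest Δλ = 112.2° (east) — does not cross 180°.
Leg 2: -49.4° → -169.5°, shortest Δλ = -120.1° (west) — does not cross 180°.
Leg 3: -169.5° → -61.3°, shortest Δλ = 108.2° (east) — does not cross 180°.
Total crossings: 0.

0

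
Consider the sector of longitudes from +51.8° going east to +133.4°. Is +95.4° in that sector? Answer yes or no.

Band width going east from +51.8° to +133.4°: ((133.4 − 51.8) mod 360) = 81.6°.
Offset of +95.4° east of the west edge: ((95.4 − 51.8) mod 360) = 43.6°.
43.6° ≤ 81.6° ⇒ inside.

Yes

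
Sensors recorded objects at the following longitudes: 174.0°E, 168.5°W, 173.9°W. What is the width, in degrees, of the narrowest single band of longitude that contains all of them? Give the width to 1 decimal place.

Sort the longitudes: -173.9°, -168.5°, +174.0°.
Eastward gaps between consecutive values (wrapping around): 5.4°, 342.5°, 12.1°.
Largest gap = 342.5° ⇒ minimal covering band is its complement: 360° − 342.5° = 17.5°.
Band runs from +174.0° eastward to -168.5°, crossing the antimeridian.

17.5°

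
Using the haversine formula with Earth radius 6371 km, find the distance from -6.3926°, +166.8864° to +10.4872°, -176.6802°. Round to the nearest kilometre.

Δλ = -176.6802 − 166.8864 = -343.5666°; wrapped into (−180°, 180°]: 16.4334°.
Δφ = 10.4872 − -6.3926 = 16.8798°.
a = sin²(Δφ/2) + cos φ₁ · cos φ₂ · sin²(Δλ/2) = 0.041501.
c = 2·atan2(√a, √(1−a)) = 0.41031 rad → d = 6371·c ≈ 2614.08 km.

2614 km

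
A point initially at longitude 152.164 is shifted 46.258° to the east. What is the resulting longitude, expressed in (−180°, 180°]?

-161.578°

Start at +152.164°; shift +46.258° → +198.422°.
+198.422° lies outside (−180°, 180°]; subtract 360° → -161.578°.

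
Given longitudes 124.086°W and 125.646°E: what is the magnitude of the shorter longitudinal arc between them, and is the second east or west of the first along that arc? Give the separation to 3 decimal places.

Raw difference: 125.646 − -124.086 = 249.732°.
Normalise into (−180°, 180°]: 249.732° − 360° = -110.268°.
Negative ⇒ the second point lies to the west; separation 110.268°.

110.268° west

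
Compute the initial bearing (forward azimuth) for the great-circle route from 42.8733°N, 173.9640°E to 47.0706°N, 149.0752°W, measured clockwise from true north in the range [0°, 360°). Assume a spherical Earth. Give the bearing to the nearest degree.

68°

Δλ = -149.0752 − 173.9640 = -323.0392°; wrapped into (−180°, 180°]: 36.9608°.
θ = atan2( sin Δλ · cos φ₂ , cos φ₁ · sin φ₂ − sin φ₁ · cos φ₂ · cos Δλ )
  = atan2(0.40952, 0.16631) = 67.897° → normalised to [0°, 360°): 67.897°.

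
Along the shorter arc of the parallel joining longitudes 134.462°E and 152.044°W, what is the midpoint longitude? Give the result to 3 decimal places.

Signed shortest Δλ from +134.462° to -152.044° is +73.494°.
Midpoint longitude = +134.462° + (+73.494°)/2 = +134.462° + 36.747° = +171.209°.
(The naïve average (+134.462 + -152.044)/2 = -8.791° is on the wrong side of the globe.)

171.209°E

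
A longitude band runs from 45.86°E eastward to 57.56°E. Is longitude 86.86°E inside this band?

No

Band width going east from +45.86° to +57.56°: ((57.56 − 45.86) mod 360) = 11.70°.
Offset of +86.86° east of the west edge: ((86.86 − 45.86) mod 360) = 41.00°.
41.00° > 11.70° ⇒ outside.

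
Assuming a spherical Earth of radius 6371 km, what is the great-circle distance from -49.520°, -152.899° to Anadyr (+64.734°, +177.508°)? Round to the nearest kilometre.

Δλ = 177.508 − -152.899 = 330.407°; wrapped into (−180°, 180°]: -29.593°.
Δφ = 64.734 − -49.520 = 114.254°.
a = sin²(Δφ/2) + cos φ₁ · cos φ₂ · sin²(Δλ/2) = 0.723463.
c = 2·atan2(√a, √(1−a)) = 2.03412 rad → d = 6371·c ≈ 12959.40 km.

12959 km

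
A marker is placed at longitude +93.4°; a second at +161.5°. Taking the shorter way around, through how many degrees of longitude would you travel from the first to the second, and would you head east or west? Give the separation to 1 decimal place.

68.1° east

Raw difference: 161.5 − 93.4 = 68.1°.
Normalise into (−180°, 180°]: 68.1° stays 68.1°.
Positive ⇒ the second point lies to the east; separation 68.1°.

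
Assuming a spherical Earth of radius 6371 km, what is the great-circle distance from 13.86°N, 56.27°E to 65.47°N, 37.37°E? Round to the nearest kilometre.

5914 km

Δλ = 37.37 − 56.27 = -18.90°.
Δφ = 65.47 − 13.86 = 51.61°.
a = sin²(Δφ/2) + cos φ₁ · cos φ₂ · sin²(Δλ/2) = 0.200361.
c = 2·atan2(√a, √(1−a)) = 0.92820 rad → d = 6371·c ≈ 5913.54 km.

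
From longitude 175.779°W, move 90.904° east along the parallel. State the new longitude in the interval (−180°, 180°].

Start at -175.779°; shift +90.904° → -84.875°.
-84.875° already lies in (−180°, 180°].

84.875°W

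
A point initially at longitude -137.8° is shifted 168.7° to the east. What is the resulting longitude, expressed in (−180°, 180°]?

Start at -137.8°; shift +168.7° → +30.9°.
+30.9° already lies in (−180°, 180°].

+30.9°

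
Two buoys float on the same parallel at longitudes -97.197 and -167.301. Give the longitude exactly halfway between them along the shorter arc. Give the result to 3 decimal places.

Signed shortest Δλ from -97.197° to -167.301° is -70.104°.
Midpoint longitude = -97.197° + (-70.104°)/2 = -97.197° − 35.052° = -132.249°.

-132.249°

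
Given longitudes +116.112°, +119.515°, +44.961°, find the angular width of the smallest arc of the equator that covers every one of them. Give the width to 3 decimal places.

Sort the longitudes: +44.961°, +116.112°, +119.515°.
Eastward gaps between consecutive values (wrapping around): 71.151°, 3.403°, 285.446°.
Largest gap = 285.446° ⇒ minimal covering band is its complement: 360° − 285.446° = 74.554°.
Band runs from +44.961° eastward to +119.515°.

74.554°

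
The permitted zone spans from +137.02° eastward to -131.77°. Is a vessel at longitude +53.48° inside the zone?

Band width going east from +137.02° to -131.77°: ((-131.77 − 137.02) mod 360) = 91.21°.
Offset of +53.48° east of the west edge: ((53.48 − 137.02) mod 360) = 276.46°.
276.46° > 91.21° ⇒ outside.

No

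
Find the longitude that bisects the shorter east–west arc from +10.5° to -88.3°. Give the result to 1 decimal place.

-38.9°

Signed shortest Δλ from +10.5° to -88.3° is -98.8°.
Midpoint longitude = +10.5° + (-98.8°)/2 = +10.5° − 49.4° = -38.9°.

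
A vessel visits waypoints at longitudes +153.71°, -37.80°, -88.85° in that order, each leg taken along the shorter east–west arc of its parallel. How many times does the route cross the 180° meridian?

1

Leg 1: +153.71° → -37.80°, shortest Δλ = 168.49° (east) — crosses 180°.
Leg 2: -37.80° → -88.85°, shortest Δλ = -51.05° (west) — does not cross 180°.
Total crossings: 1.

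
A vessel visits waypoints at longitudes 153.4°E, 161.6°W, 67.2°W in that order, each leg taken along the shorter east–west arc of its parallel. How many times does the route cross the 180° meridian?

Leg 1: +153.4° → -161.6°, shortest Δλ = 45.0° (east) — crosses 180°.
Leg 2: -161.6° → -67.2°, shortest Δλ = 94.4° (east) — does not cross 180°.
Total crossings: 1.

1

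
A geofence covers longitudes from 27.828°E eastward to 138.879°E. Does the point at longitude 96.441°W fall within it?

No

Band width going east from +27.828° to +138.879°: ((138.879 − 27.828) mod 360) = 111.051°.
Offset of -96.441° east of the west edge: ((-96.441 − 27.828) mod 360) = 235.731°.
235.731° > 111.051° ⇒ outside.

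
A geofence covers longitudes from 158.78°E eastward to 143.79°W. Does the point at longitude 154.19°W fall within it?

Band width going east from +158.78° to -143.79°: ((-143.79 − 158.78) mod 360) = 57.43°.
Offset of -154.19° east of the west edge: ((-154.19 − 158.78) mod 360) = 47.03°.
47.03° ≤ 57.43° ⇒ inside.

Yes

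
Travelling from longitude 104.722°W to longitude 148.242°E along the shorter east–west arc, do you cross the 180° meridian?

Naïve |148.242 − -104.722| = 252.964° > 180°, so the shorter arc goes the other way round — across 180°.
Signed shortest Δλ = ((148.242 − -104.722 + 180) mod 360) − 180 = -107.036°.
Going west by 107.036° from -104.722° passes through 180° before reaching +148.242°.

Yes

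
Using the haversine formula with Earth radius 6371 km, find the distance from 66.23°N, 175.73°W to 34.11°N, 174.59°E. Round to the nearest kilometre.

3628 km

Δλ = 174.59 − -175.73 = 350.32°; wrapped into (−180°, 180°]: -9.68°.
Δφ = 34.11 − 66.23 = -32.12°.
a = sin²(Δφ/2) + cos φ₁ · cos φ₂ · sin²(Δλ/2) = 0.078908.
c = 2·atan2(√a, √(1−a)) = 0.56947 rad → d = 6371·c ≈ 3628.12 km.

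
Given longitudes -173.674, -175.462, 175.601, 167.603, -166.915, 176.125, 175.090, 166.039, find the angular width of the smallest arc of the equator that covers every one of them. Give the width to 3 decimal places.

Sort the longitudes: -175.462°, -173.674°, -166.915°, +166.039°, +167.603°, +175.090°, +175.601°, +176.125°.
Eastward gaps between consecutive values (wrapping around): 1.788°, 6.759°, 332.954°, 1.564°, 7.487°, 0.511°, 0.524°, 8.413°.
Largest gap = 332.954° ⇒ minimal covering band is its complement: 360° − 332.954° = 27.046°.
Band runs from +166.039° eastward to -166.915°, crossing the antimeridian.

27.046°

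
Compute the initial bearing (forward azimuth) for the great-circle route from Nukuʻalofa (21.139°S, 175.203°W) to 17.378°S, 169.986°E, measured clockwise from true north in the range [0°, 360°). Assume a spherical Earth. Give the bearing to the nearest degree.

Δλ = 169.986 − -175.203 = 345.189°; wrapped into (−180°, 180°]: -14.811°.
θ = atan2( sin Δλ · cos φ₂ , cos φ₁ · sin φ₂ − sin φ₁ · cos φ₂ · cos Δλ )
  = atan2(-0.24396, 0.05416) = -77.483° → normalised to [0°, 360°): 282.517°.

283°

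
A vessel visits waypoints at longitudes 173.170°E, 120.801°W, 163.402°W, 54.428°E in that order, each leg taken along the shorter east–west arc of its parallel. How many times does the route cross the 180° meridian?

2

Leg 1: +173.170° → -120.801°, shortest Δλ = 66.029° (east) — crosses 180°.
Leg 2: -120.801° → -163.402°, shortest Δλ = -42.601° (west) — does not cross 180°.
Leg 3: -163.402° → +54.428°, shortest Δλ = -142.17° (west) — crosses 180°.
Total crossings: 2.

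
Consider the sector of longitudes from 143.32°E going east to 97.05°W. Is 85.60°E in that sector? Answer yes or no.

Band width going east from +143.32° to -97.05°: ((-97.05 − 143.32) mod 360) = 119.63°.
Offset of +85.60° east of the west edge: ((85.60 − 143.32) mod 360) = 302.28°.
302.28° > 119.63° ⇒ outside.

No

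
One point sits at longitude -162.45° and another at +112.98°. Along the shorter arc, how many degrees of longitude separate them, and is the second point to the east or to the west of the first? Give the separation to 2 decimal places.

84.57° west

Raw difference: 112.98 − -162.45 = 275.43°.
Normalise into (−180°, 180°]: 275.43° − 360° = -84.57°.
Negative ⇒ the second point lies to the west; separation 84.57°.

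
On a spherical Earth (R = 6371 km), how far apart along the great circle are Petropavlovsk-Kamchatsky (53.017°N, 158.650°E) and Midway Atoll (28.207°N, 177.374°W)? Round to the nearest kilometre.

3387 km

Δλ = -177.374 − 158.650 = -336.024°; wrapped into (−180°, 180°]: 23.976°.
Δφ = 28.207 − 53.017 = -24.810°.
a = sin²(Δφ/2) + cos φ₁ · cos φ₂ · sin²(Δλ/2) = 0.069019.
c = 2·atan2(√a, √(1−a)) = 0.53167 rad → d = 6371·c ≈ 3387.27 km.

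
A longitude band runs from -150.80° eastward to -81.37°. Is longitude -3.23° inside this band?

Band width going east from -150.80° to -81.37°: ((-81.37 − -150.80) mod 360) = 69.43°.
Offset of -3.23° east of the west edge: ((-3.23 − -150.80) mod 360) = 147.57°.
147.57° > 69.43° ⇒ outside.

No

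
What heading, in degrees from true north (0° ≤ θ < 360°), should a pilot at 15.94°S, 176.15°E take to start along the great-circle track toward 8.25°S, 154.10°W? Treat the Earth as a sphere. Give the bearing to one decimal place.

78.7°

Δλ = -154.10 − 176.15 = -330.25°; wrapped into (−180°, 180°]: 29.75°.
θ = atan2( sin Δλ · cos φ₂ , cos φ₁ · sin φ₂ − sin φ₁ · cos φ₂ · cos Δλ )
  = atan2(0.49108, 0.09799) = 78.715° → normalised to [0°, 360°): 78.715°.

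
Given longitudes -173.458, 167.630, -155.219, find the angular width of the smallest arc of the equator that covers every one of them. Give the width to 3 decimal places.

Sort the longitudes: -173.458°, -155.219°, +167.630°.
Eastward gaps between consecutive values (wrapping around): 18.239°, 322.849°, 18.912°.
Largest gap = 322.849° ⇒ minimal covering band is its complement: 360° − 322.849° = 37.151°.
Band runs from +167.630° eastward to -155.219°, crossing the antimeridian.

37.151°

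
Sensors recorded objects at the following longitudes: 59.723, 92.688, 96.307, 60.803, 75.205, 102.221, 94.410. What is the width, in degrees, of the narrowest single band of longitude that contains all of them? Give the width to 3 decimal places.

Sort the longitudes: +59.723°, +60.803°, +75.205°, +92.688°, +94.410°, +96.307°, +102.221°.
Eastward gaps between consecutive values (wrapping around): 1.080°, 14.402°, 17.483°, 1.722°, 1.897°, 5.914°, 317.502°.
Largest gap = 317.502° ⇒ minimal covering band is its complement: 360° − 317.502° = 42.498°.
Band runs from +59.723° eastward to +102.221°.

42.498°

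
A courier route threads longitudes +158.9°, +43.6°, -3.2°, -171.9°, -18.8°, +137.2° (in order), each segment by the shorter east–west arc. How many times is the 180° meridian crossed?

Leg 1: +158.9° → +43.6°, shortest Δλ = -115.3° (west) — does not cross 180°.
Leg 2: +43.6° → -3.2°, shortest Δλ = -46.8° (west) — does not cross 180°.
Leg 3: -3.2° → -171.9°, shortest Δλ = -168.7° (west) — does not cross 180°.
Leg 4: -171.9° → -18.8°, shortest Δλ = 153.1° (east) — does not cross 180°.
Leg 5: -18.8° → +137.2°, shortest Δλ = 156.0° (east) — does not cross 180°.
Total crossings: 0.

0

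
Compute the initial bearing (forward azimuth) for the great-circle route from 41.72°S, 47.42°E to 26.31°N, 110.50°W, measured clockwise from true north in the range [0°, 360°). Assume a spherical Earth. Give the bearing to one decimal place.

Δλ = -110.50 − 47.42 = -157.92°.
θ = atan2( sin Δλ · cos φ₂ , cos φ₁ · sin φ₂ − sin φ₁ · cos φ₂ · cos Δλ )
  = atan2(-0.33696, -0.22197) = -123.375° → normalised to [0°, 360°): 236.625°.

236.6°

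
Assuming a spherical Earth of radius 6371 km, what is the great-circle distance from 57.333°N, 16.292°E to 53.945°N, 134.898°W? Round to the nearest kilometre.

7370 km

Δλ = -134.898 − 16.292 = -151.190°.
Δφ = 53.945 − 57.333 = -3.388°.
a = sin²(Δφ/2) + cos φ₁ · cos φ₂ · sin²(Δλ/2) = 0.298893.
c = 2·atan2(√a, √(1−a)) = 1.15686 rad → d = 6371·c ≈ 7370.36 km.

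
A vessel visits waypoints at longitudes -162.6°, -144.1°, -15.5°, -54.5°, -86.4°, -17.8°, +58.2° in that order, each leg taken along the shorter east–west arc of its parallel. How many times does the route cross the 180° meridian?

0

Leg 1: -162.6° → -144.1°, shortest Δλ = 18.5° (east) — does not cross 180°.
Leg 2: -144.1° → -15.5°, shortest Δλ = 128.6° (east) — does not cross 180°.
Leg 3: -15.5° → -54.5°, shortest Δλ = -39.0° (west) — does not cross 180°.
Leg 4: -54.5° → -86.4°, shortest Δλ = -31.9° (west) — does not cross 180°.
Leg 5: -86.4° → -17.8°, shortest Δλ = 68.6° (east) — does not cross 180°.
Leg 6: -17.8° → +58.2°, shortest Δλ = 76.0° (east) — does not cross 180°.
Total crossings: 0.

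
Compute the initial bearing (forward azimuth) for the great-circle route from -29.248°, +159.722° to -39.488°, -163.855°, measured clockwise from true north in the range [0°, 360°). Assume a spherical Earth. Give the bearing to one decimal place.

118.8°

Δλ = -163.855 − 159.722 = -323.577°; wrapped into (−180°, 180°]: 36.423°.
θ = atan2( sin Δλ · cos φ₂ , cos φ₁ · sin φ₂ − sin φ₁ · cos φ₂ · cos Δλ )
  = atan2(0.45822, -0.25143) = 118.754° → normalised to [0°, 360°): 118.754°.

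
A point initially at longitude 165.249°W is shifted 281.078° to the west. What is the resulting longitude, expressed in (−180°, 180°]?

Start at -165.249°; shift −281.078° → -446.327°.
-446.327° lies outside (−180°, 180°]; add 360° → -86.327°.

86.327°W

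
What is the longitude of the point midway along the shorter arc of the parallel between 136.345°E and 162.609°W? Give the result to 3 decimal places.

Signed shortest Δλ from +136.345° to -162.609° is +61.046°.
Midpoint longitude = +136.345° + (+61.046°)/2 = +136.345° + 30.523° = +166.868°.
(The naïve average (+136.345 + -162.609)/2 = -13.132° is on the wrong side of the globe.)

166.868°E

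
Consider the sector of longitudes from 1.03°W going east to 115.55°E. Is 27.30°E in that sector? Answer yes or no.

Band width going east from -1.03° to +115.55°: ((115.55 − -1.03) mod 360) = 116.58°.
Offset of +27.30° east of the west edge: ((27.30 − -1.03) mod 360) = 28.33°.
28.33° ≤ 116.58° ⇒ inside.

Yes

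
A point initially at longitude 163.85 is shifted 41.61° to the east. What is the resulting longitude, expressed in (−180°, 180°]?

Start at +163.85°; shift +41.61° → +205.46°.
+205.46° lies outside (−180°, 180°]; subtract 360° → -154.54°.

-154.54°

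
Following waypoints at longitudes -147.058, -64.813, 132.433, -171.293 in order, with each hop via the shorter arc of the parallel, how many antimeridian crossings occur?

2

Leg 1: -147.058° → -64.813°, shortest Δλ = 82.245° (east) — does not cross 180°.
Leg 2: -64.813° → +132.433°, shortest Δλ = -162.754° (west) — crosses 180°.
Leg 3: +132.433° → -171.293°, shortest Δλ = 56.274° (east) — crosses 180°.
Total crossings: 2.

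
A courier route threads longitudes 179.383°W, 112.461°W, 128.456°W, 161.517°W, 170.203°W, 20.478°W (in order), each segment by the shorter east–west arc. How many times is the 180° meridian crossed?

0

Leg 1: -179.383° → -112.461°, shortest Δλ = 66.922° (east) — does not cross 180°.
Leg 2: -112.461° → -128.456°, shortest Δλ = -15.995° (west) — does not cross 180°.
Leg 3: -128.456° → -161.517°, shortest Δλ = -33.061° (west) — does not cross 180°.
Leg 4: -161.517° → -170.203°, shortest Δλ = -8.686° (west) — does not cross 180°.
Leg 5: -170.203° → -20.478°, shortest Δλ = 149.725° (east) — does not cross 180°.
Total crossings: 0.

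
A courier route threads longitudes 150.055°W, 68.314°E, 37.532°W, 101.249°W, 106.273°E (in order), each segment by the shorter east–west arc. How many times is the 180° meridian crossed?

2

Leg 1: -150.055° → +68.314°, shortest Δλ = -141.631° (west) — crosses 180°.
Leg 2: +68.314° → -37.532°, shortest Δλ = -105.846° (west) — does not cross 180°.
Leg 3: -37.532° → -101.249°, shortest Δλ = -63.717° (west) — does not cross 180°.
Leg 4: -101.249° → +106.273°, shortest Δλ = -152.478° (west) — crosses 180°.
Total crossings: 2.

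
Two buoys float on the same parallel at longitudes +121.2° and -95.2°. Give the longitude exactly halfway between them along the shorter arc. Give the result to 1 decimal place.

Signed shortest Δλ from +121.2° to -95.2° is +143.6°.
Midpoint longitude = +121.2° + (+143.6°)/2 = +121.2° + 71.8° = +193.0°.
Normalise into (−180°, 180°]: -167.0°.
(The naïve average (+121.2 + -95.2)/2 = 13.0° is on the wrong side of the globe.)

-167.0°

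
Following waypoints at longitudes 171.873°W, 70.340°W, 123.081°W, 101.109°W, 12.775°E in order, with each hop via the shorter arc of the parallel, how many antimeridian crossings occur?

Leg 1: -171.873° → -70.340°, shortest Δλ = 101.533° (east) — does not cross 180°.
Leg 2: -70.340° → -123.081°, shortest Δλ = -52.741° (west) — does not cross 180°.
Leg 3: -123.081° → -101.109°, shortest Δλ = 21.972° (east) — does not cross 180°.
Leg 4: -101.109° → +12.775°, shortest Δλ = 113.884° (east) — does not cross 180°.
Total crossings: 0.

0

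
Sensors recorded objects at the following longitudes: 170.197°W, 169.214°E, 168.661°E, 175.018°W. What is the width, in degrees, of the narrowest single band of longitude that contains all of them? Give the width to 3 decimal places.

21.142°

Sort the longitudes: -175.018°, -170.197°, +168.661°, +169.214°.
Eastward gaps between consecutive values (wrapping around): 4.821°, 338.858°, 0.553°, 15.768°.
Largest gap = 338.858° ⇒ minimal covering band is its complement: 360° − 338.858° = 21.142°.
Band runs from +168.661° eastward to -170.197°, crossing the antimeridian.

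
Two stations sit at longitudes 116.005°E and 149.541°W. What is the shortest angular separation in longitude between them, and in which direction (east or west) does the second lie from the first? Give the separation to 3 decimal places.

Raw difference: -149.541 − 116.005 = -265.546°.
Normalise into (−180°, 180°]: -265.546° + 360° = 94.454°.
Positive ⇒ the second point lies to the east; separation 94.454°.

94.454° east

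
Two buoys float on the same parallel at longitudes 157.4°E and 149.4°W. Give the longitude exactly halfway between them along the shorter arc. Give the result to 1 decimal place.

Signed shortest Δλ from +157.4° to -149.4° is +53.2°.
Midpoint longitude = +157.4° + (+53.2°)/2 = +157.4° + 26.6° = +184.0°.
Normalise into (−180°, 180°]: -176.0°.
(The naïve average (+157.4 + -149.4)/2 = 4.0° is on the wrong side of the globe.)

176.0°W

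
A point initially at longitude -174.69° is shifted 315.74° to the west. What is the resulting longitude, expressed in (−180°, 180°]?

Start at -174.69°; shift −315.74° → -490.43°.
-490.43° lies outside (−180°, 180°]; add 360° → -130.43°.

-130.43°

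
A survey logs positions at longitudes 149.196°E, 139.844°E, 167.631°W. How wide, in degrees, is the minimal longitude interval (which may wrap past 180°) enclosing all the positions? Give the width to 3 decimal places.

52.525°

Sort the longitudes: -167.631°, +139.844°, +149.196°.
Eastward gaps between consecutive values (wrapping around): 307.475°, 9.352°, 43.173°.
Largest gap = 307.475° ⇒ minimal covering band is its complement: 360° − 307.475° = 52.525°.
Band runs from +139.844° eastward to -167.631°, crossing the antimeridian.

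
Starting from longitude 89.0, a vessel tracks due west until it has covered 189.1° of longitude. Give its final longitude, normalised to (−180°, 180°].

-100.1°

Start at +89.0°; shift −189.1° → -100.1°.
-100.1° already lies in (−180°, 180°].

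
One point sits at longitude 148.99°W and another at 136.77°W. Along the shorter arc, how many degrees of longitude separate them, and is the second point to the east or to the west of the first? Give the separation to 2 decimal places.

Raw difference: -136.77 − -148.99 = 12.22°.
Normalise into (−180°, 180°]: 12.22° stays 12.22°.
Positive ⇒ the second point lies to the east; separation 12.22°.

12.22° east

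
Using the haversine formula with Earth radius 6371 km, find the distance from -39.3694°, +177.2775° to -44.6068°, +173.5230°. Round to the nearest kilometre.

Δλ = 173.5230 − 177.2775 = -3.7545°.
Δφ = -44.6068 − -39.3694 = -5.2374°.
a = sin²(Δφ/2) + cos φ₁ · cos φ₂ · sin²(Δλ/2) = 0.002678.
c = 2·atan2(√a, √(1−a)) = 0.10355 rad → d = 6371·c ≈ 659.70 km.

660 km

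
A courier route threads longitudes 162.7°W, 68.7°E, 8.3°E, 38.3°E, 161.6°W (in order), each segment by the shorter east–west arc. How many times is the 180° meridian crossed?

2

Leg 1: -162.7° → +68.7°, shortest Δλ = -128.6° (west) — crosses 180°.
Leg 2: +68.7° → +8.3°, shortest Δλ = -60.4° (west) — does not cross 180°.
Leg 3: +8.3° → +38.3°, shortest Δλ = 30.0° (east) — does not cross 180°.
Leg 4: +38.3° → -161.6°, shortest Δλ = 160.1° (east) — crosses 180°.
Total crossings: 2.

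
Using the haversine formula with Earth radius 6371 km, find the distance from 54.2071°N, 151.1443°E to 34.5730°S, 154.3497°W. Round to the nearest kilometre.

11165 km

Δλ = -154.3497 − 151.1443 = -305.4940°; wrapped into (−180°, 180°]: 54.5060°.
Δφ = -34.5730 − 54.2071 = -88.7801°.
a = sin²(Δφ/2) + cos φ₁ · cos φ₂ · sin²(Δλ/2) = 0.590337.
c = 2·atan2(√a, √(1−a)) = 1.75247 rad → d = 6371·c ≈ 11164.97 km.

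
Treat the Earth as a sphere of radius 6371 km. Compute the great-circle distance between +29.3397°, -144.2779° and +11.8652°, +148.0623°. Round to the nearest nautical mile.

Δλ = 148.0623 − -144.2779 = 292.3402°; wrapped into (−180°, 180°]: -67.6598°.
Δφ = 11.8652 − 29.3397 = -17.4745°.
a = sin²(Δφ/2) + cos φ₁ · cos φ₂ · sin²(Δλ/2) = 0.287492.
c = 2·atan2(√a, √(1−a)) = 1.13182 rad → d = 6371·c ≈ 7210.81 km ≈ 3893.52 nmi.

3894 nmi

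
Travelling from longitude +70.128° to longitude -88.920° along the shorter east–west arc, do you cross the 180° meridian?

Signed shortest Δλ = ((-88.920 − 70.128 + 180) mod 360) − 180 = -159.048°.
Going west by 159.048° from +70.128° reaches -88.920° without touching 180°.

No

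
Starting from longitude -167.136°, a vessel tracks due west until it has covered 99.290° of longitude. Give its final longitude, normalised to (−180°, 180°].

Start at -167.136°; shift −99.290° → -266.426°.
-266.426° lies outside (−180°, 180°]; add 360° → +93.574°.

+93.574°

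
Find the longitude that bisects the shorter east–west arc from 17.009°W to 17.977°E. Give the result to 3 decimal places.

Signed shortest Δλ from -17.009° to +17.977° is +34.986°.
Midpoint longitude = -17.009° + (+34.986°)/2 = -17.009° + 17.493° = +0.484°.

0.484°E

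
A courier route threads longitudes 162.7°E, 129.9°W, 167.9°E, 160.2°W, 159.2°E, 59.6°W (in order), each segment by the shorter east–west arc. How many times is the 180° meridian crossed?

Leg 1: +162.7° → -129.9°, shortest Δλ = 67.4° (east) — crosses 180°.
Leg 2: -129.9° → +167.9°, shortest Δλ = -62.2° (west) — crosses 180°.
Leg 3: +167.9° → -160.2°, shortest Δλ = 31.9° (east) — crosses 180°.
Leg 4: -160.2° → +159.2°, shortest Δλ = -40.6° (west) — crosses 180°.
Leg 5: +159.2° → -59.6°, shortest Δλ = 141.2° (east) — crosses 180°.
Total crossings: 5.

5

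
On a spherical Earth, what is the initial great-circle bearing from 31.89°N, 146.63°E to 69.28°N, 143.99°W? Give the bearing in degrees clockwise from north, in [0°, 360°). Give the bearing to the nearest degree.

24°

Δλ = -143.99 − 146.63 = -290.62°; wrapped into (−180°, 180°]: 69.38°.
θ = atan2( sin Δλ · cos φ₂ , cos φ₁ · sin φ₂ − sin φ₁ · cos φ₂ · cos Δλ )
  = atan2(0.33114, 0.72832) = 24.449° → normalised to [0°, 360°): 24.449°.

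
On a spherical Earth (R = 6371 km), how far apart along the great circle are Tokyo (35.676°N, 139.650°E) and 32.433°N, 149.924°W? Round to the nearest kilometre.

6355 km

Δλ = -149.924 − 139.650 = -289.574°; wrapped into (−180°, 180°]: 70.426°.
Δφ = 32.433 − 35.676 = -3.243°.
a = sin²(Δφ/2) + cos φ₁ · cos φ₂ · sin²(Δλ/2) = 0.228761.
c = 2·atan2(√a, √(1−a)) = 0.99741 rad → d = 6371·c ≈ 6354.52 km.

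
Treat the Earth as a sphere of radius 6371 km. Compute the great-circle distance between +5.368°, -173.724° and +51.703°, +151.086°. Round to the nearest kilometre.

6084 km

Δλ = 151.086 − -173.724 = 324.810°; wrapped into (−180°, 180°]: -35.190°.
Δφ = 51.703 − 5.368 = 46.335°.
a = sin²(Δφ/2) + cos φ₁ · cos φ₂ · sin²(Δλ/2) = 0.211161.
c = 2·atan2(√a, √(1−a)) = 0.95492 rad → d = 6371·c ≈ 6083.77 km.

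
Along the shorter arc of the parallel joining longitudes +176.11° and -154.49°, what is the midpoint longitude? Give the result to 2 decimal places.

-169.19°

Signed shortest Δλ from +176.11° to -154.49° is +29.40°.
Midpoint longitude = +176.11° + (+29.40°)/2 = +176.11° + 14.70° = +190.81°.
Normalise into (−180°, 180°]: -169.19°.
(The naïve average (+176.11 + -154.49)/2 = 10.81° is on the wrong side of the globe.)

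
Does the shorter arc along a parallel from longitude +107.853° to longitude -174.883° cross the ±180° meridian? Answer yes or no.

Yes

Naïve |-174.883 − 107.853| = 282.736° > 180°, so the shorter arc goes the other way round — across 180°.
Signed shortest Δλ = ((-174.883 − 107.853 + 180) mod 360) − 180 = 77.264°.
Going east by 77.264° from +107.853° passes through 180° before reaching -174.883°.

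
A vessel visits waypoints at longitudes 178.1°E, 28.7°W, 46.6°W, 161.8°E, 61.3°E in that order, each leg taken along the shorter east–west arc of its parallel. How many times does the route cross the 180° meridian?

2

Leg 1: +178.1° → -28.7°, shortest Δλ = 153.2° (east) — crosses 180°.
Leg 2: -28.7° → -46.6°, shortest Δλ = -17.9° (west) — does not cross 180°.
Leg 3: -46.6° → +161.8°, shortest Δλ = -151.6° (west) — crosses 180°.
Leg 4: +161.8° → +61.3°, shortest Δλ = -100.5° (west) — does not cross 180°.
Total crossings: 2.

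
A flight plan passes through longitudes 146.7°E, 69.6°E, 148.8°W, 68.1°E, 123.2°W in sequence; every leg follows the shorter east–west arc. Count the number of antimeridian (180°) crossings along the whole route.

3

Leg 1: +146.7° → +69.6°, shortest Δλ = -77.1° (west) — does not cross 180°.
Leg 2: +69.6° → -148.8°, shortest Δλ = 141.6° (east) — crosses 180°.
Leg 3: -148.8° → +68.1°, shortest Δλ = -143.1° (west) — crosses 180°.
Leg 4: +68.1° → -123.2°, shortest Δλ = 168.7° (east) — crosses 180°.
Total crossings: 3.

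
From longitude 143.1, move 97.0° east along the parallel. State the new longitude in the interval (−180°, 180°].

-119.9°

Start at +143.1°; shift +97.0° → +240.1°.
+240.1° lies outside (−180°, 180°]; subtract 360° → -119.9°.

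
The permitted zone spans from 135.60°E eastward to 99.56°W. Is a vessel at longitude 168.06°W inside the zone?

Yes

Band width going east from +135.60° to -99.56°: ((-99.56 − 135.60) mod 360) = 124.84°.
Offset of -168.06° east of the west edge: ((-168.06 − 135.60) mod 360) = 56.34°.
56.34° ≤ 124.84° ⇒ inside.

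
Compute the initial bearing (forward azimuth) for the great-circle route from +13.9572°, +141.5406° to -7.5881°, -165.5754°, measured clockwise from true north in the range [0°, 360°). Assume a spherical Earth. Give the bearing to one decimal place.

Δλ = -165.5754 − 141.5406 = -307.1160°; wrapped into (−180°, 180°]: 52.8840°.
θ = atan2( sin Δλ · cos φ₂ , cos φ₁ · sin φ₂ − sin φ₁ · cos φ₂ · cos Δλ )
  = atan2(0.79043, -0.27242) = 109.017° → normalised to [0°, 360°): 109.017°.

109.0°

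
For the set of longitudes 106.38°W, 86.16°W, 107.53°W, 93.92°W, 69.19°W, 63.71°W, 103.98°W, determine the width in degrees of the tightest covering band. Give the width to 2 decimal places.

Sort the longitudes: -107.53°, -106.38°, -103.98°, -93.92°, -86.16°, -69.19°, -63.71°.
Eastward gaps between consecutive values (wrapping around): 1.15°, 2.40°, 10.06°, 7.76°, 16.97°, 5.48°, 316.18°.
Largest gap = 316.18° ⇒ minimal covering band is its complement: 360° − 316.18° = 43.82°.
Band runs from -107.53° eastward to -63.71°.

43.82°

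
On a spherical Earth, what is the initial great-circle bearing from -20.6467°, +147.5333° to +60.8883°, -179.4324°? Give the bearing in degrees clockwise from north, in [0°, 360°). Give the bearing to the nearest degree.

15°

Δλ = -179.4324 − 147.5333 = -326.9657°; wrapped into (−180°, 180°]: 33.0343°.
θ = atan2( sin Δλ · cos φ₂ , cos φ₁ · sin φ₂ − sin φ₁ · cos φ₂ · cos Δλ )
  = atan2(0.26522, 0.96137) = 15.423° → normalised to [0°, 360°): 15.423°.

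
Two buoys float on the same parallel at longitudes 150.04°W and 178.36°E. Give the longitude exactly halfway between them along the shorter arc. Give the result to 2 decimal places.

Signed shortest Δλ from -150.04° to +178.36° is -31.60°.
Midpoint longitude = -150.04° + (-31.60°)/2 = -150.04° − 15.80° = -165.84°.
(The naïve average (-150.04 + +178.36)/2 = 14.16° is on the wrong side of the globe.)

165.84°W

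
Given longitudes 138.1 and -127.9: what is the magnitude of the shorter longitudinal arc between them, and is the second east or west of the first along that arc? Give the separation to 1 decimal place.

Raw difference: -127.9 − 138.1 = -266.0°.
Normalise into (−180°, 180°]: -266.0° + 360° = 94.0°.
Positive ⇒ the second point lies to the east; separation 94.0°.

94.0° east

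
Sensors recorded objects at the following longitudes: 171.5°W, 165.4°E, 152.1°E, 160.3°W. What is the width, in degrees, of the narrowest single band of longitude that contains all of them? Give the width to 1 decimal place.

47.6°

Sort the longitudes: -171.5°, -160.3°, +152.1°, +165.4°.
Eastward gaps between consecutive values (wrapping around): 11.2°, 312.4°, 13.3°, 23.1°.
Largest gap = 312.4° ⇒ minimal covering band is its complement: 360° − 312.4° = 47.6°.
Band runs from +152.1° eastward to -160.3°, crossing the antimeridian.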